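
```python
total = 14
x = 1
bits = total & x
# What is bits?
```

Trace:
`total = 14` → total = 14
`x = 1` → x = 1
`bits = total & x` → bits = 0
So bits = 0

Answer: 0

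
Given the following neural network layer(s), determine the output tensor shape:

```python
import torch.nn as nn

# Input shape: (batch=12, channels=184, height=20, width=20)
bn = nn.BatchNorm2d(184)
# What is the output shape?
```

Input: (12, 184, 20, 20) -> Output: (12, 184, 20, 20)

Answer: (12, 184, 20, 20)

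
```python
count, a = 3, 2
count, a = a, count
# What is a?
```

Trace:
`count, a = 3, 2` → count = 3; a = 2
`count, a = a, count` → count = 2; a = 3
So a = 3

Answer: 3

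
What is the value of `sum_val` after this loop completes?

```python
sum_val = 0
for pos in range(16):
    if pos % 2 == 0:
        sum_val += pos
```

Sum of even numbers 0 to 15
`sum_val` takes the values: 0 → 2 → 6 → 12 → 20 → 30 → 42 → 56

Answer: 56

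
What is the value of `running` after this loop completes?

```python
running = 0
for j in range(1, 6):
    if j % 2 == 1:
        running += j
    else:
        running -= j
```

Add odd, subtract even
`running` takes the values: 0 → 1 → -1 → 2 → -2 → 3

Answer: 3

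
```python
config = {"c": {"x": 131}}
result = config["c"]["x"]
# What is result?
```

Trace:
`config = {"c": {"x": 131}}` → config = {'c': {'x': 131}}
`result = config["c"]["x"]` → result = 131
So result = 131

Answer: 131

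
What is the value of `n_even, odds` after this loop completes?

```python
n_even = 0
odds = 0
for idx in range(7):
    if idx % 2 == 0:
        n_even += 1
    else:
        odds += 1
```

Count evens and odds in range(7)
`n_even, odds` takes the values: (0, 0) → (1, 0) → (1, 1) → (2, 1) → (2, 2) → (3, 2) → (3, 3) → (4, 3)

Answer: 4, 3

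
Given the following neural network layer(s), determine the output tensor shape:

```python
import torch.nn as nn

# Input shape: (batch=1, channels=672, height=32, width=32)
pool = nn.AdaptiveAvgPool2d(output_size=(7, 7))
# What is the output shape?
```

Input: (1, 672, 32, 32) -> Output: (1, 672, 7, 7)

Answer: (1, 672, 7, 7)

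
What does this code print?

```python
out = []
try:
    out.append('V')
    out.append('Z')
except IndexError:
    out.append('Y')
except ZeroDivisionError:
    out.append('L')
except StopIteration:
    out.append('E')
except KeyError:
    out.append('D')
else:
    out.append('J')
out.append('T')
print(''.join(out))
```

Execution trace: 'V' (try body) → 'Z' (try body, no exception) → 'J' (else) → 'T' (after the try/except). Output: VZJT

Answer: VZJT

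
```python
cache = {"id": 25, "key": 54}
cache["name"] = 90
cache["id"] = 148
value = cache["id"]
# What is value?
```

Trace:
`cache = {"id": 25, "key": 54}` → cache = {'id': 25, 'key': 54}
`cache["name"] = 90` → cache = {'id': 25, 'key': 54, 'name': 90}
`cache["id"] = 148` → cache = {'id': 148, 'key': 54, 'name': 90}
`value = cache["id"]` → value = 148
So value = 148

Answer: 148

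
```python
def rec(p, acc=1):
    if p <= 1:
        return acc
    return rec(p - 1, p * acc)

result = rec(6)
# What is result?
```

Accumulator trace (n, acc): (6, 1) -> (5, 6) -> (4, 30) -> (3, 120) -> (2, 360) -> (1, 720) -> return 720

Answer: 720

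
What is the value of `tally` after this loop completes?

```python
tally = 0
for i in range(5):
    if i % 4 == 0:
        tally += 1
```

Count numbers divisible by 4 in range(5)
`tally` takes the values: 0 → 1 → 2

Answer: 2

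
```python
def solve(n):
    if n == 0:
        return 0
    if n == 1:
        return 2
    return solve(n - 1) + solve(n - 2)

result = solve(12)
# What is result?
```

Build up from base cases: solve(0)=0, solve(1)=2, solve(2)=2, solve(3)=4, solve(4)=6, solve(5)=10, solve(6)=16, ..., solve(12)=288

Answer: 288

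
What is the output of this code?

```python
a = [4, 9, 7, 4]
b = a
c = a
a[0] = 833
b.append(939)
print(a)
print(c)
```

Key concept: multiple aliases.
Step by step:
`a = [4, 9, 7, 4]` → a = [4, 9, 7, 4]
`b = a` → b = [4, 9, 7, 4] (same object as a)
`c = a` → c = [4, 9, 7, 4] (same object as a, b)
`a[0] = 833` → a = [833, 9, 7, 4] (same object as b, c); b = [833, 9, 7, 4] (same object as a, c); c = [833, 9, 7, 4] (same object as a, b)
`b.append(939)` → a = [833, 9, 7, 4, 939] (same object as b, c); b = [833, 9, 7, 4, 939] (same object as a, c); c = [833, 9, 7, 4, 939] (same object as a, b)
`print(a)` → prints [833, 9, 7, 4, 939]
`print(c)` → prints [833, 9, 7, 4, 939]

Answer:
[833, 9, 7, 4, 939]
[833, 9, 7, 4, 939]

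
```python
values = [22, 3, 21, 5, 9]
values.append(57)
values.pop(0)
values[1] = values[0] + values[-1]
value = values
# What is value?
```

Trace:
`values = [22, 3, 21, 5, 9]` → values = [22, 3, 21, 5, 9]
`values.append(57)` → values = [22, 3, 21, 5, 9, 57]
`values.pop(0)` → values = [3, 21, 5, 9, 57]
`values[1] = values[0] + values[-1]` → values = [3, 60, 5, 9, 57]
`value = values` → value = [3, 60, 5, 9, 57]
So value = [3, 60, 5, 9, 57]

Answer: [3, 60, 5, 9, 57]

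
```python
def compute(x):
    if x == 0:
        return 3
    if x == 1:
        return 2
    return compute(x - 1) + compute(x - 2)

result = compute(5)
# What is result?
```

Build up from base cases: compute(0)=3, compute(1)=2, compute(2)=5, compute(3)=7, compute(4)=12, compute(5)=19

Answer: 19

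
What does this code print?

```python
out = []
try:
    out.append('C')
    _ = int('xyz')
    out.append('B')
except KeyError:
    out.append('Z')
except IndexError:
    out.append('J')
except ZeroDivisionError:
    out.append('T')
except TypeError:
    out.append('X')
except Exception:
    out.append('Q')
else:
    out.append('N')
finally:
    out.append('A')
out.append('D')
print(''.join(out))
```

Execution trace: 'C' (try body) → 'Q' (except Exception) → 'A' (finally) → 'D' (after the try/except). Output: CQAD

Answer: CQAD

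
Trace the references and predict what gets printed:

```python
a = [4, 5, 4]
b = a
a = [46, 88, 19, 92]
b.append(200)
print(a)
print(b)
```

Key concept: rebinding vs mutation: a is rebound to a new list, b still points at the original.
Step by step:
`a = [4, 5, 4]` → a = [4, 5, 4]
`b = a` → b = [4, 5, 4] (same object as a)
`a = [46, 88, 19, 92]` → a = [46, 88, 19, 92]
`b.append(200)` → b = [4, 5, 4, 200]
`print(a)` → prints [46, 88, 19, 92]
`print(b)` → prints [4, 5, 4, 200]

Answer:
[46, 88, 19, 92]
[4, 5, 4, 200]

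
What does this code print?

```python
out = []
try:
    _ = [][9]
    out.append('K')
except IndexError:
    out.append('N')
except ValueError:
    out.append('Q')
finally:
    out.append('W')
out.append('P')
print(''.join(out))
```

Execution trace: 'N' (except IndexError) → 'W' (finally) → 'P' (after the try/except). Output: NWP

Answer: NWP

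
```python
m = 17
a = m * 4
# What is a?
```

Trace:
`m = 17` → m = 17
`a = m * 4` → a = 68
So a = 68

Answer: 68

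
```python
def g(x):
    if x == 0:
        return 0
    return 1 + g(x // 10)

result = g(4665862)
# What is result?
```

Count of digits of 4665862: 7

Answer: 7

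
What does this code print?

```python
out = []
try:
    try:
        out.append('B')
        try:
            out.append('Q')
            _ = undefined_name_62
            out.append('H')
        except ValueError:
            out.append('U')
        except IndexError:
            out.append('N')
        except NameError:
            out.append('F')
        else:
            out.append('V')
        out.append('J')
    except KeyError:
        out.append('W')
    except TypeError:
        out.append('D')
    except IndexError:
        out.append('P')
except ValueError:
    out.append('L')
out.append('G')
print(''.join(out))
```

Execution trace: 'B' (try body) → 'Q' (inner try body) → 'F' (inner except NameError) → 'J' (try body, no exception) → 'G' (after the try/except). Output: BQFJG

Answer: BQFJG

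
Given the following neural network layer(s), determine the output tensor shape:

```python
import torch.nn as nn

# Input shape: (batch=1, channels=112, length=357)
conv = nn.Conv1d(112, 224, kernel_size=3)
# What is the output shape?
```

Input: (1, 112, 357) -> Output: (1, 224, 355)

Answer: (1, 224, 355)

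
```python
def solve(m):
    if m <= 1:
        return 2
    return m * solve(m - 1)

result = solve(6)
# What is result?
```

solve(6) = 6 * 5 * 4 * 3 * 2 * 2 = 1440

Answer: 1440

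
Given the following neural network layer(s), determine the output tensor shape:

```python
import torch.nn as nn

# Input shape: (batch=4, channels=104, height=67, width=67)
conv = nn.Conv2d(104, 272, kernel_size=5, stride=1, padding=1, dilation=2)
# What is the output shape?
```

Input: (4, 104, 67, 67) -> Output: (4, 272, 61, 61)

Answer: (4, 272, 61, 61)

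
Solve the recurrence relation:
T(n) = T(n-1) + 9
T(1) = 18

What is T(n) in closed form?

Unrolling: T(n) = T(1) + 9·(n-1) = 18 + 9(n-1) = 9n + 9.

Answer: T(n) = 9n + 9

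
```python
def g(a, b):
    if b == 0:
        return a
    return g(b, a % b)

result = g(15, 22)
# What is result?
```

g(15, 22) -> g(22, 15) -> g(15, 7) -> g(7, 1) -> g(1, 0) -> 1

Answer: 1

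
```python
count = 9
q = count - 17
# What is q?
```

Trace:
`count = 9` → count = 9
`q = count - 17` → q = -8
So q = -8

Answer: -8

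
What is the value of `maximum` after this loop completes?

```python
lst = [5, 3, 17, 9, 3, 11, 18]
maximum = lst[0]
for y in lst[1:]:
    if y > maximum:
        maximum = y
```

Maximum of [5, 3, 17, 9, 3, 11, 18]
`maximum` takes the values: 5 → 17 → 18

Answer: 18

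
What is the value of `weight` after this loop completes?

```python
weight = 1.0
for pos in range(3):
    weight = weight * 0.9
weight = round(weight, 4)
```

Exponential decay: 1.0 * 0.9^3
`weight` takes the values: 1.0 → 0.9 → 0.81 → 0.729

Answer: 0.729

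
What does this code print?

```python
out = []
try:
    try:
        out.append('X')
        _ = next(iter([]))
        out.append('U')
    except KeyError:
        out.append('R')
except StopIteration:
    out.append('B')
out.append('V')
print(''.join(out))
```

Execution trace: 'X' (try body) → 'B' (outer except StopIteration) → 'V' (after the try/except). Output: XBV

Answer: XBV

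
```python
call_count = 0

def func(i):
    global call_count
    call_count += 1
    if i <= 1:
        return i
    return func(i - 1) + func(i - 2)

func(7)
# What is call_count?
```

Calls(i) = 1 + Calls(i-1) + Calls(i-2); Calls(0)=Calls(1)=1. For i=7 this gives 41.

Answer: 41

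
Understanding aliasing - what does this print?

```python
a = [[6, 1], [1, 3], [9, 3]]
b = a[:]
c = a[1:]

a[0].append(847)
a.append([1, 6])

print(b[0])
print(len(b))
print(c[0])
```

Key concept: slice with nested mutation.
Step by step:
`a = [[6, 1], [1, 3], [9, 3]]` → a = [[6, 1], [1, 3], [9, 3]]
`b = a[:]` → b = [[6, 1], [1, 3], [9, 3]]
`c = a[1:]` → c = [[1, 3], [9, 3]]
`a[0].append(847)` → a = [[6, 1, 847], [1, 3], [9, 3]]; b = [[6, 1, 847], [1, 3], [9, 3]]
`a.append([1, 6])` → a = [[6, 1, 847], [1, 3], [9, 3], [1, 6]]
`print(b[0])` → prints [6, 1, 847]
`print(len(b))` → prints 3
`print(c[0])` → prints [1, 3]

Answer:
[6, 1, 847]
3
[1, 3]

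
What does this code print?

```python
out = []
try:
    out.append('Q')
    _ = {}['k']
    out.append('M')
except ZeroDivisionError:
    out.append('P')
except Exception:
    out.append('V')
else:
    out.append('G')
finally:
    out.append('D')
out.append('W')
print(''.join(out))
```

Execution trace: 'Q' (try body) → 'V' (except Exception) → 'D' (finally) → 'W' (after the try/except). Output: QVDW

Answer: QVDW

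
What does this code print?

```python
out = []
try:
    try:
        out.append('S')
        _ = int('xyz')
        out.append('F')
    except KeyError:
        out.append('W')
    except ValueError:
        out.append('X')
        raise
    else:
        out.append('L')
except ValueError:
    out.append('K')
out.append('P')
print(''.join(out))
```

Execution trace: 'S' (inner try body) → 'X' (inner except ValueError) → 'K' (outer except ValueError) → 'P' (after the try/except). Output: SXKP

Answer: SXKP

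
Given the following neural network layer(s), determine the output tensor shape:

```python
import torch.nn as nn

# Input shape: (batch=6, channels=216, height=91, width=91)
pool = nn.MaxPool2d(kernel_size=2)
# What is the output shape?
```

Input: (6, 216, 91, 91) -> Output: (6, 216, 45, 45)

Answer: (6, 216, 45, 45)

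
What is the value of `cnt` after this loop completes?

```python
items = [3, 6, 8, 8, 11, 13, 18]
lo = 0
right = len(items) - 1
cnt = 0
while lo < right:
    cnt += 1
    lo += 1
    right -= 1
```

Iterations until pointers meet (list length 7)
`cnt` takes the values: 0 → 1 → 2 → 3

Answer: 3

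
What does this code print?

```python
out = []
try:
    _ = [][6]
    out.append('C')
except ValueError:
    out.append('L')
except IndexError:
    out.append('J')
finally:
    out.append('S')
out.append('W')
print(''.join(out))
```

Execution trace: 'J' (except IndexError) → 'S' (finally) → 'W' (after the try/except). Output: JSW

Answer: JSW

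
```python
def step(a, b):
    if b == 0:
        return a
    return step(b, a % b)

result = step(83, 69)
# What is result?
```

step(83, 69) -> step(69, 14) -> step(14, 13) -> step(13, 1) -> step(1, 0) -> 1

Answer: 1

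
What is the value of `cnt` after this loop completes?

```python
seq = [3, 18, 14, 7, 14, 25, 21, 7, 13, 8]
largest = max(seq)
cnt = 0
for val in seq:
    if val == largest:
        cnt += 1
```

Count of max value 25 in [3, 18, 14, 7, 14, 25, 21, 7, 13, 8]
`cnt` takes the values: 0 → 1

Answer: 1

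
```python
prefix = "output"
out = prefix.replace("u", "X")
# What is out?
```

Trace:
`prefix = "output"` → prefix = 'output'
`out = prefix.replace("u", "X")` → out = 'oXtpXt'
So out = 'oXtpXt'

Answer: 'oXtpXt'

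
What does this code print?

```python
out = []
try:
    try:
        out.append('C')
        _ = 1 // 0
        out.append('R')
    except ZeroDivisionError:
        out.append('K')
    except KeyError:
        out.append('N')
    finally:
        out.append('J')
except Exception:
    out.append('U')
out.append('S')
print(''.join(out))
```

Execution trace: 'C' (inner try body) → 'K' (inner except ZeroDivisionError) → 'J' (inner finally) → 'S' (after the try/except). Output: CKJS

Answer: CKJS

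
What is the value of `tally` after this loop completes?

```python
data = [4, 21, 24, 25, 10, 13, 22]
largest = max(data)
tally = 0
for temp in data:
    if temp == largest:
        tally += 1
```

Count of max value 25 in [4, 21, 24, 25, 10, 13, 22]
`tally` takes the values: 0 → 1

Answer: 1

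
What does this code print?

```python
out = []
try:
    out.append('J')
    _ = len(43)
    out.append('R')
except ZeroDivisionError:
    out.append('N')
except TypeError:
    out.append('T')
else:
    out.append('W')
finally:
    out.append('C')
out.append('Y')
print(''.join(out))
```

Execution trace: 'J' (try body) → 'T' (except TypeError) → 'C' (finally) → 'Y' (after the try/except). Output: JTCY

Answer: JTCY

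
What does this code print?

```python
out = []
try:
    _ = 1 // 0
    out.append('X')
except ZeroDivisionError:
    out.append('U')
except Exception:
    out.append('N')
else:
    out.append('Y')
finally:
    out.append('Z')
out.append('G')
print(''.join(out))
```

Execution trace: 'U' (except ZeroDivisionError) → 'Z' (finally) → 'G' (after the try/except). Output: UZG

Answer: UZG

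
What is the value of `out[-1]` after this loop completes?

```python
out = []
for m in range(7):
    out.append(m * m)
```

Last element of squares 0 to 6
`out` takes the values: [] → [0] → [0, 1] → [0, 1, 4] → [0, 1, 4, 9] → [0, 1, 4, 9, 16] → [0, 1, 4, 9, 16, 25] → [0, 1, 4, 9, 16, 25, 36]
So `out[-1]` = 36

Answer: 36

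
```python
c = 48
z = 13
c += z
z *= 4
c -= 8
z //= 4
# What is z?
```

Trace:
`c = 48` → c = 48
`z = 13` → z = 13
`c += z` → c = 61
`z *= 4` → z = 52
`c -= 8` → c = 53
`z //= 4` → z = 13
So z = 13

Answer: 13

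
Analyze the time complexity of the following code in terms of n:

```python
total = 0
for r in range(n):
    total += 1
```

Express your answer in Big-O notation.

Each loop level contributes: n. Multiplying the contributions gives O(n).

Answer: O(n)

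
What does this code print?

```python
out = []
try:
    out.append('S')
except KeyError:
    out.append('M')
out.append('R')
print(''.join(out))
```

Execution trace: 'S' (try body, no exception) → 'R' (after the try/except). Output: SR

Answer: SR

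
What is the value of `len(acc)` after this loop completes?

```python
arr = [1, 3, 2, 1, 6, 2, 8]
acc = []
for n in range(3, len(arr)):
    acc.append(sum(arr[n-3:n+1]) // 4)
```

Number of 4-element averages
`acc` takes the values: [] → [1] → [1, 3] → [1, 3, 2] → [1, 3, 2, 4]
So `len(acc)` = 4

Answer: 4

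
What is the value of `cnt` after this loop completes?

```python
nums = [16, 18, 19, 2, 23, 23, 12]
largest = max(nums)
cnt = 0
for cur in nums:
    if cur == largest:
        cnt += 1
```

Count of max value 23 in [16, 18, 19, 2, 23, 23, 12]
`cnt` takes the values: 0 → 1 → 2

Answer: 2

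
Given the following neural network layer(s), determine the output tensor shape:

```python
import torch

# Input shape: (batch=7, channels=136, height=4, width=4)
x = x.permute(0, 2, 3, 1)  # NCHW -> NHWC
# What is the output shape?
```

Input: (7, 136, 4, 4) -> Output: (7, 4, 4, 136)

Answer: (7, 4, 4, 136)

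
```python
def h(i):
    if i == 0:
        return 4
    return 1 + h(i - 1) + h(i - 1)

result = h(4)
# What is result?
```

h(i) = 1 + 2·h(i-1), h(0)=4. Closed form: (4+1)·2^4 - 1 = 79.

Answer: 79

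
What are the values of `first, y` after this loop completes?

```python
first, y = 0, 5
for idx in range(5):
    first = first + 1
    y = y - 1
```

first goes 0→5, y goes 5→0
`first, y` takes the values: (0, 5) → (1, 5) → (1, 4) → (2, 4) → (2, 3) → (3, 3) → (3, 2) → (4, 2) → (4, 1) → (5, 1) → (5, 0)

Answer: 5, 0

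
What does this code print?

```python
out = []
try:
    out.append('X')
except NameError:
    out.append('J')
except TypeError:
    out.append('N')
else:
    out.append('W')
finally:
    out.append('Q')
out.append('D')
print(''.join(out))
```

Execution trace: 'X' (try body, no exception) → 'W' (else) → 'Q' (finally) → 'D' (after the try/except). Output: XWQD

Answer: XWQD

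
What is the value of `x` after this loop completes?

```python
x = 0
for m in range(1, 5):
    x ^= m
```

XOR of 1 to 4
`x` takes the values: 0 → 1 → 3 → 0 → 4

Answer: 4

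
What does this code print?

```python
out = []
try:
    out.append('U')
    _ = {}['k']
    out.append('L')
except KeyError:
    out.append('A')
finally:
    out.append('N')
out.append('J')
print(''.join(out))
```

Execution trace: 'U' (try body) → 'A' (except KeyError) → 'N' (finally) → 'J' (after the try/except). Output: UANJ

Answer: UANJ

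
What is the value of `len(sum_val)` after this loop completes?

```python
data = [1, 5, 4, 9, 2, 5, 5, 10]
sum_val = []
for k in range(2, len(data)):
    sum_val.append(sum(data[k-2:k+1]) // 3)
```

Number of 3-element averages
`sum_val` takes the values: [] → [3] → [3, 6] → [3, 6, 5] → [3, 6, 5, 5] → [3, 6, 5, 5, 4] → [3, 6, 5, 5, 4, 6]
So `len(sum_val)` = 6

Answer: 6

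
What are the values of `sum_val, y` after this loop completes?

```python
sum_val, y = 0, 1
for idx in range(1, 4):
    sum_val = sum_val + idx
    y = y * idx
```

Sum and factorial of 1 to 3
`sum_val, y` takes the values: (0, 1) → (1, 1) → (3, 1) → (3, 2) → (6, 2) → (6, 6)

Answer: 6, 6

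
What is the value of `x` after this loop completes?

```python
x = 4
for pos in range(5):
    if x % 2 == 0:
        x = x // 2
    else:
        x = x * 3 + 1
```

Collatz-style transformation from 4
`x` takes the values: 4 → 2 → 1 → 4 → 2 → 1

Answer: 1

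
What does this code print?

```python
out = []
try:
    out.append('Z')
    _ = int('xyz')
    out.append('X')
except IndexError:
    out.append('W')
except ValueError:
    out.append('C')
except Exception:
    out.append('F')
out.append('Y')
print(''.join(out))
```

Execution trace: 'Z' (try body) → 'C' (except ValueError) → 'Y' (after the try/except). Output: ZCY

Answer: ZCY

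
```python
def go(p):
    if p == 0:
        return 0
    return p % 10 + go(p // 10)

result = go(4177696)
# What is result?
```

Sum of digits of 4177696: 6 + 9 + 6 + 7 + 7 + 1 + 4 = 40

Answer: 40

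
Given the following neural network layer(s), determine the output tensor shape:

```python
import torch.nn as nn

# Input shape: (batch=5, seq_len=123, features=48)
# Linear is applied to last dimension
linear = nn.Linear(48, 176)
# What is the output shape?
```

Input: (5, 123, 48) -> Output: (5, 123, 176)

Answer: (5, 123, 176)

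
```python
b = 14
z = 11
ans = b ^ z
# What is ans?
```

Trace:
`b = 14` → b = 14
`z = 11` → z = 11
`ans = b ^ z` → ans = 5
So ans = 5

Answer: 5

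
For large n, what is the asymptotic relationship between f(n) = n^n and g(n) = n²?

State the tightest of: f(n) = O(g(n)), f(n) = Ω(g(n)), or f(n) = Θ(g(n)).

n^n vs n²: f(n) = Ω(g(n)) but not O(g(n)) — n^n grows strictly faster than n².

Answer: f(n) = Ω(g(n)) but not O(g(n)) — n^n grows strictly faster than n².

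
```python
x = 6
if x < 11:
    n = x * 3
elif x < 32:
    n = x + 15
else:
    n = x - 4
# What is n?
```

Trace:
`x = 6` → x = 6
`if x < 11: ...` → x < 11 is True → n = 18
So n = 18

Answer: 18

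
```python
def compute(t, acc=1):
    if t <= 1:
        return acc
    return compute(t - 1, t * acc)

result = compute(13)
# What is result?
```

Accumulator trace (n, acc): (13, 1) -> (12, 13) -> (11, 156) -> (10, 1716) -> (9, 17160) -> (8, 154440) -> (7, 1235520) -> (6, 8648640) -> (5, 51891840) -> (4, 259459200) -> (3, 1037836800) -> (2, 3113510400) -> (1, 6227020800) -> return 6227020800

Answer: 6227020800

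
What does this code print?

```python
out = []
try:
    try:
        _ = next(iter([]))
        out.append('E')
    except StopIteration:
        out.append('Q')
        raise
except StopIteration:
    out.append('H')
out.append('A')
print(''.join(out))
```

Execution trace: 'Q' (inner except StopIteration) → 'H' (outer except StopIteration) → 'A' (after the try/except). Output: QHA

Answer: QHA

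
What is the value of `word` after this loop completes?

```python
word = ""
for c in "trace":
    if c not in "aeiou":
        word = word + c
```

Remove vowels from 'trace'
`word` takes the values: "" → "t" → "tr" → "trc"

Answer: "trc"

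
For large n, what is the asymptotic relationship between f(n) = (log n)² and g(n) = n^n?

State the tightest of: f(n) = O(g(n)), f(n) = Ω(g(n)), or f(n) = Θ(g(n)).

(log n)² vs n^n: f(n) = O(g(n)) but not Ω(g(n)) — n^n grows strictly faster than (log n)².

Answer: f(n) = O(g(n)) but not Ω(g(n)) — n^n grows strictly faster than (log n)².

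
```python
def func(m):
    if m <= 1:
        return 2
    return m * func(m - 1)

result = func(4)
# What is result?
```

func(4) = 4 * 3 * 2 * 2 = 48

Answer: 48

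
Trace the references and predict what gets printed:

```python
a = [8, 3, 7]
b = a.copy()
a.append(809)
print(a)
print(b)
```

Key concept: list.copy() creates independent copy.
Step by step:
`a = [8, 3, 7]` → a = [8, 3, 7]
`b = a.copy()` → b = [8, 3, 7]
`a.append(809)` → a = [8, 3, 7, 809]
`print(a)` → prints [8, 3, 7, 809]
`print(b)` → prints [8, 3, 7]

Answer:
[8, 3, 7, 809]
[8, 3, 7]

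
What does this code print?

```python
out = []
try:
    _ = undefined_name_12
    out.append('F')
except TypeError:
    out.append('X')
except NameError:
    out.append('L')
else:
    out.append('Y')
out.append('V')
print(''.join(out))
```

Execution trace: 'L' (except NameError) → 'V' (after the try/except). Output: LV

Answer: LV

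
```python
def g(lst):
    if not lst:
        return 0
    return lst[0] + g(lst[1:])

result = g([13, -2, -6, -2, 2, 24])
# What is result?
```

13 + (-2) + (-6) + (-2) + 2 + 24 + 0 = 29

Answer: 29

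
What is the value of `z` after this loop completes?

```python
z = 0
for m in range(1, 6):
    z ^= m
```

XOR of 1 to 5
`z` takes the values: 0 → 1 → 3 → 0 → 4 → 1

Answer: 1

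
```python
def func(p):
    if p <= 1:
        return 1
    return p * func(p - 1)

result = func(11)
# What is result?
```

func(11) = 11 * 10 * 9 * 8 * 7 * 6 * 5 * 4 * 3 * 2 * 1 = 39916800

Answer: 39916800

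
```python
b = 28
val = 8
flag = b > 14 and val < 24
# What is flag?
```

Trace:
`b = 28` → b = 28
`val = 8` → val = 8
`flag = b > 14 and val < 24` → flag = True
So flag = True

Answer: True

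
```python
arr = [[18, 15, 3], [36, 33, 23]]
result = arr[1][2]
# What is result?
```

Trace:
`arr = [[18, 15, 3], [36, 33, 23]]` → arr = [[18, 15, 3], [36, 33, 23]]
`result = arr[1][2]` → result = 23
So result = 23

Answer: 23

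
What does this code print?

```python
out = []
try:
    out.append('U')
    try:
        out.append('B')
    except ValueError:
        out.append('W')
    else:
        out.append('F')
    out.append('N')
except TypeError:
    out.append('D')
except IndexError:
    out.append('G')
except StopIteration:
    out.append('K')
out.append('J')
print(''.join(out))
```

Execution trace: 'U' (try body) → 'B' (inner try body, no exception) → 'F' (inner else) → 'N' (try body, no exception) → 'J' (after the try/except). Output: UBFNJ

Answer: UBFNJ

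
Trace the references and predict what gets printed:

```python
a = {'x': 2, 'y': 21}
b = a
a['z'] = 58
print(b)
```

Key concept: dict aliasing.
Step by step:
`a = {'x': 2, 'y': 21}` → a = {'x': 2, 'y': 21}
`b = a` → b = {'x': 2, 'y': 21} (same object as a)
`a['z'] = 58` → a = {'x': 2, 'y': 21, 'z': 58} (same object as b); b = {'x': 2, 'y': 21, 'z': 58} (same object as a)
`print(b)` → prints {'x': 2, 'y': 21, 'z': 58}

Answer: {'x': 2, 'y': 21, 'z': 58}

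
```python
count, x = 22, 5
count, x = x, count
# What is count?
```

Trace:
`count, x = 22, 5` → count = 22; x = 5
`count, x = x, count` → count = 5; x = 22
So count = 5

Answer: 5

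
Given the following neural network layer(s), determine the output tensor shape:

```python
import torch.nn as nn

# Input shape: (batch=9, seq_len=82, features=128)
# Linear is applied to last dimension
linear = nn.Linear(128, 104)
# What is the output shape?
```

Input: (9, 82, 128) -> Output: (9, 82, 104)

Answer: (9, 82, 104)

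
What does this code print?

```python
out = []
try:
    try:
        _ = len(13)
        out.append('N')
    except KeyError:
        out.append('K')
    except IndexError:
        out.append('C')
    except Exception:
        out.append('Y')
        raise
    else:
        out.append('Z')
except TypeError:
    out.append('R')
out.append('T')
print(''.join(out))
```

Execution trace: 'Y' (inner except Exception) → 'R' (outer except TypeError) → 'T' (after the try/except). Output: YRT

Answer: YRT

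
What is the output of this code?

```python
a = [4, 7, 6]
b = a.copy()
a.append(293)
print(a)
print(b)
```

Key concept: list.copy() creates independent copy.
Step by step:
`a = [4, 7, 6]` → a = [4, 7, 6]
`b = a.copy()` → b = [4, 7, 6]
`a.append(293)` → a = [4, 7, 6, 293]
`print(a)` → prints [4, 7, 6, 293]
`print(b)` → prints [4, 7, 6]

Answer:
[4, 7, 6, 293]
[4, 7, 6]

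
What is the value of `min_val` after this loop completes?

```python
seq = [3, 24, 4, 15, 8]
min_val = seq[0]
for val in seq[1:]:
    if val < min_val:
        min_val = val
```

Minimum of [3, 24, 4, 15, 8]
`min_val` takes the values: 3

Answer: 3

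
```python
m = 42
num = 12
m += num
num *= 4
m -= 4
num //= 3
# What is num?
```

Trace:
`m = 42` → m = 42
`num = 12` → num = 12
`m += num` → m = 54
`num *= 4` → num = 48
`m -= 4` → m = 50
`num //= 3` → num = 16
So num = 16

Answer: 16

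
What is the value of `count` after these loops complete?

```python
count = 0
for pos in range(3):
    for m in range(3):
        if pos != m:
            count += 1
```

3² - 3 (exclude diagonal)
`count` takes the values: 0 → 1 → 2 → 3 → 4 → 5 → 6

Answer: 6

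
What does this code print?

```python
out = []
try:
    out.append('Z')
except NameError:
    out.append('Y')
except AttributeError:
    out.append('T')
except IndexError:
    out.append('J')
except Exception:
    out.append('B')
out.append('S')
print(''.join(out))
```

Execution trace: 'Z' (try body, no exception) → 'S' (after the try/except). Output: ZS

Answer: ZS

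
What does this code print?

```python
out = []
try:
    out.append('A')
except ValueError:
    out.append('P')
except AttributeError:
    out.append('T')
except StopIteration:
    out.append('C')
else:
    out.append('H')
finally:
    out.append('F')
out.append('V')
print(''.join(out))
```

Execution trace: 'A' (try body, no exception) → 'H' (else) → 'F' (finally) → 'V' (after the try/except). Output: AHFV

Answer: AHFV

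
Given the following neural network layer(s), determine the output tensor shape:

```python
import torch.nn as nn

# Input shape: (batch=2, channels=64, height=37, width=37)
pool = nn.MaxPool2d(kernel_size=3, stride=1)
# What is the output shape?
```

Input: (2, 64, 37, 37) -> Output: (2, 64, 35, 35)

Answer: (2, 64, 35, 35)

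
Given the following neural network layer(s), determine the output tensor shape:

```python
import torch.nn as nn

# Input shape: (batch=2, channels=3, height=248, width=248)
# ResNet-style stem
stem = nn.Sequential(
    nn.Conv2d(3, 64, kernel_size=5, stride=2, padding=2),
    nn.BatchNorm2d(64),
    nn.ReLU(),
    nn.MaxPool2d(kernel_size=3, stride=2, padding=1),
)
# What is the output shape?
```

Input: (2, 3, 248, 248) -> after Conv2d 5x5 stride=2: (2, 64, 124, 124) -> Output: (2, 64, 62, 62)

Answer: (2, 64, 62, 62)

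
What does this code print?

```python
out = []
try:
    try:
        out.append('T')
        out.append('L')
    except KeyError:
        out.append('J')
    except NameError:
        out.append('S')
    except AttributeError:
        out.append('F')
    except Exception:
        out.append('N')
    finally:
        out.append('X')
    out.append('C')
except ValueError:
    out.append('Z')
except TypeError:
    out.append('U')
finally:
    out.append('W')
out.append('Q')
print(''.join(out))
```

Execution trace: 'T' (inner try body) → 'L' (inner try body, no exception) → 'X' (inner finally) → 'C' (try body, no exception) → 'W' (finally) → 'Q' (after the try/except). Output: TLXCWQ

Answer: TLXCWQ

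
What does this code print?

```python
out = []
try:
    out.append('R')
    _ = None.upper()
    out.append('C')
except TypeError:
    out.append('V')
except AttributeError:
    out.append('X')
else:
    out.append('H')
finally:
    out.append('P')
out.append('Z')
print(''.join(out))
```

Execution trace: 'R' (try body) → 'X' (except AttributeError) → 'P' (finally) → 'Z' (after the try/except). Output: RXPZ

Answer: RXPZ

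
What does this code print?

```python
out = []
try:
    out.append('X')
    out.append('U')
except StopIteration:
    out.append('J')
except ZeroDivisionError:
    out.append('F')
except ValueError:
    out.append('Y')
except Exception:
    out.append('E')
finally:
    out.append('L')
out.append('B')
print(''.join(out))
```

Execution trace: 'X' (try body) → 'U' (try body, no exception) → 'L' (finally) → 'B' (after the try/except). Output: XULB

Answer: XULB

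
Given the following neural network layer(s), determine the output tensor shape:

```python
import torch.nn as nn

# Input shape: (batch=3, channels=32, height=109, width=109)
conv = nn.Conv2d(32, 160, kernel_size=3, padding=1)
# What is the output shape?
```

Input: (3, 32, 109, 109) -> Output: (3, 160, 109, 109)

Answer: (3, 160, 109, 109)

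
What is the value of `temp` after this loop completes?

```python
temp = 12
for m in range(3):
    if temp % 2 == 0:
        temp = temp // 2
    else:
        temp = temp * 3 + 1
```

Collatz-style transformation from 12
`temp` takes the values: 12 → 6 → 3 → 10

Answer: 10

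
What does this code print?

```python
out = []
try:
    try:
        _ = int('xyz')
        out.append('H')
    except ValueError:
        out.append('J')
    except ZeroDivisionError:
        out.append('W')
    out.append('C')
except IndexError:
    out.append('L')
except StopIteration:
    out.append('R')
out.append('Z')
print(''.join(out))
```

Execution trace: 'J' (inner except ValueError) → 'C' (try body, no exception) → 'Z' (after the try/except). Output: JCZ

Answer: JCZ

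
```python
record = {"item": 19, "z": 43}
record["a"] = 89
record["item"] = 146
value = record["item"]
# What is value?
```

Trace:
`record = {"item": 19, "z": 43}` → record = {'item': 19, 'z': 43}
`record["a"] = 89` → record = {'item': 19, 'z': 43, 'a': 89}
`record["item"] = 146` → record = {'item': 146, 'z': 43, 'a': 89}
`value = record["item"]` → value = 146
So value = 146

Answer: 146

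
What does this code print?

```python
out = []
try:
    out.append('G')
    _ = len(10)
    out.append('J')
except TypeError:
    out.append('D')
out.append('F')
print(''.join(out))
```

Execution trace: 'G' (try body) → 'D' (except TypeError) → 'F' (after the try/except). Output: GDF

Answer: GDF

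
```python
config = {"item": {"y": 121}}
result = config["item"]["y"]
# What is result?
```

Trace:
`config = {"item": {"y": 121}}` → config = {'item': {'y': 121}}
`result = config["item"]["y"]` → result = 121
So result = 121

Answer: 121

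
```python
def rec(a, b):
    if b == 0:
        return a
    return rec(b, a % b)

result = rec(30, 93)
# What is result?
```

rec(30, 93) -> rec(93, 30) -> rec(30, 3) -> rec(3, 0) -> 3

Answer: 3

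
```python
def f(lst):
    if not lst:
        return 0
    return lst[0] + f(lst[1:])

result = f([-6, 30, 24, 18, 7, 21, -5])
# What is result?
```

(-6) + 30 + 24 + 18 + 7 + 21 + (-5) + 0 = 89

Answer: 89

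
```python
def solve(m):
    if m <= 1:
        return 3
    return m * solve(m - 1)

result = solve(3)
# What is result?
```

solve(3) = 3 * 2 * 3 = 18

Answer: 18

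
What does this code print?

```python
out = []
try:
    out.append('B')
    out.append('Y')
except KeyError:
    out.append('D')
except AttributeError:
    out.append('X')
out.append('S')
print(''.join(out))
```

Execution trace: 'B' (try body) → 'Y' (try body, no exception) → 'S' (after the try/except). Output: BYS

Answer: BYS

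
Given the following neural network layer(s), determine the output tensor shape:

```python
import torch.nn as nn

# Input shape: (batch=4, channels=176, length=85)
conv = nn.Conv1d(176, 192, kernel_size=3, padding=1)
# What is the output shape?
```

Input: (4, 176, 85) -> Output: (4, 192, 85)

Answer: (4, 192, 85)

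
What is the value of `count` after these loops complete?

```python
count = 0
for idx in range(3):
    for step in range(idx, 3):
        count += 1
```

Upper triangle: 3 + 2 + ... + 1
`count` takes the values: 0 → 1 → 2 → 3 → 4 → 5 → 6

Answer: 6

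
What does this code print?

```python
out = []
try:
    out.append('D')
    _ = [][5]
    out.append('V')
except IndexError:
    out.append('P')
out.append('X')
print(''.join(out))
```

Execution trace: 'D' (try body) → 'P' (except IndexError) → 'X' (after the try/except). Output: DPX

Answer: DPX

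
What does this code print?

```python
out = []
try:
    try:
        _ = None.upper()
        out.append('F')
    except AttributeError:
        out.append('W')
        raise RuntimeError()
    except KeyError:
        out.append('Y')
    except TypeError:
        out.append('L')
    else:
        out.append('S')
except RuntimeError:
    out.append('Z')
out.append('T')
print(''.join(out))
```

Execution trace: 'W' (inner except AttributeError) → 'Z' (outer except RuntimeError) → 'T' (after the try/except). Output: WZT

Answer: WZT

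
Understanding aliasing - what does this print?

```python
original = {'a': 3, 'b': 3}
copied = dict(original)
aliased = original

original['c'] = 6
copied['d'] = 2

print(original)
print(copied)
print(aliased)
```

Key concept: dict() creates copy, assignment creates alias.
Step by step:
`original = {'a': 3, 'b': 3}` → original = {'a': 3, 'b': 3}
`copied = dict(original)` → copied = {'a': 3, 'b': 3}
`aliased = original` → aliased = {'a': 3, 'b': 3} (same object as original)
`original['c'] = 6` → original = {'a': 3, 'b': 3, 'c': 6} (same object as aliased); aliased = {'a': 3, 'b': 3, 'c': 6} (same object as original)
`copied['d'] = 2` → copied = {'a': 3, 'b': 3, 'd': 2}
`print(original)` → prints {'a': 3, 'b': 3, 'c': 6}
`print(copied)` → prints {'a': 3, 'b': 3, 'd': 2}
`print(aliased)` → prints {'a': 3, 'b': 3, 'c': 6}

Answer:
{'a': 3, 'b': 3, 'c': 6}
{'a': 3, 'b': 3, 'd': 2}
{'a': 3, 'b': 3, 'c': 6}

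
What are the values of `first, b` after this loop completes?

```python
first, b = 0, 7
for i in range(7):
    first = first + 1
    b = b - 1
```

first goes 0→7, b goes 7→0
`first, b` takes the values: (0, 7) → (1, 7) → (1, 6) → (2, 6) → (2, 5) → (3, 5) → (3, 4) → (4, 4) → (4, 3) → (5, 3) → (5, 2) → (6, 2) → (6, 1) → (7, 1) → (7, 0)

Answer: 7, 0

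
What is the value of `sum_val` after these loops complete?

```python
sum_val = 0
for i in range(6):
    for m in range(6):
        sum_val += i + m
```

Sum of all i+m for i,m in 6x6
`sum_val` takes the values: 0 → 1 → 3 → 6 → 10 → 15 → 16 → 18 → 21 → 25 → 30 → 36 → 38 → 41 → 45 → 50 → 56 → 63 → 66 → 70 → 75 → 81 → 88 → 96 → 100 → 105 → 111 → 118 → 126 → 135 → 140 → 146 → 153 → 161 → 170 → 180

Answer: 180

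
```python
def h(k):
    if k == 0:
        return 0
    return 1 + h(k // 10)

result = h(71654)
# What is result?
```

Count of digits of 71654: 5

Answer: 5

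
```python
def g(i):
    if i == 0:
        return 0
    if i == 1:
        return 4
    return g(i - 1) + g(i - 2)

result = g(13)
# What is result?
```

Build up from base cases: g(0)=0, g(1)=4, g(2)=4, g(3)=8, g(4)=12, g(5)=20, g(6)=32, ..., g(13)=932

Answer: 932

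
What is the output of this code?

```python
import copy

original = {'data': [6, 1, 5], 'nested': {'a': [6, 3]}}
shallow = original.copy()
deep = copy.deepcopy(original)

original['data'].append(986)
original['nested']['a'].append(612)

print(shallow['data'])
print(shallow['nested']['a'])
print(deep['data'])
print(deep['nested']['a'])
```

Key concept: comparing shallow vs deep copy.
Step by step:
`original = {'data': [6, 1, 5], 'nested': {'a': [6, 3]}}` → original = {'data': [6, 1, 5], 'nested': {'a': [6, 3]}}
`shallow = original.copy()` → shallow = {'data': [6, 1, 5], 'nested': {'a': [6, 3]}}
`deep = copy.deepcopy(original)` → deep = {'data': [6, 1, 5], 'nested': {'a': [6, 3]}}
`original['data'].append(986)` → original = {'data': [6, 1, 5, 986], 'nested': {'a': [6, 3]}}; shallow = {'data': [6, 1, 5, 986], 'nested': {'a': [6, 3]}}
`original['nested']['a'].append(612)` → original = {'data': [6, 1, 5, 986], 'nested': {'a': [6, 3, 612]}}; shallow = {'data': [6, 1, 5, 986], 'nested': {'a': [6, 3, 612]}}
`print(shallow['data'])` → prints [6, 1, 5, 986]
`print(shallow['nested']['a'])` → prints [6, 3, 612]
`print(deep['data'])` → prints [6, 1, 5]
`print(deep['nested']['a'])` → prints [6, 3]

Answer:
[6, 1, 5, 986]
[6, 3, 612]
[6, 1, 5]
[6, 3]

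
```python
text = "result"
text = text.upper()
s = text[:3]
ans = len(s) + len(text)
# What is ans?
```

Trace:
`text = "result"` → text = 'result'
`text = text.upper()` → text = 'RESULT'
`s = text[:3]` → s = 'RES'
`ans = len(s) + len(text)` → ans = 9
So ans = 9

Answer: 9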